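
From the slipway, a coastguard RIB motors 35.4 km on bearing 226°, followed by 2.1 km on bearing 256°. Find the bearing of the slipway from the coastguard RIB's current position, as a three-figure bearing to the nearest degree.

048°

Leg 1 (226°, 35.4 km): east 35.4 sin 226° = -25.46, north 35.4 cos 226° = -24.59
Leg 2 (256°, 2.1 km): east 2.1 sin 256° = -2.04, north 2.1 cos 256° = -0.51
Net displacement: -27.50 east, -25.10 north. Direction back to start is (27.50, 25.10): bearing = atan2(27.50, 25.10) mod 360° = 47.62° ≈ 048°.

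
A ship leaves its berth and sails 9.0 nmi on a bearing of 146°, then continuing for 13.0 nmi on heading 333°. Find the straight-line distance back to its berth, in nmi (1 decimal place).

4.2 nmi

Leg 1 (146°, 9.0 nmi): east 9.0 sin 146° = 5.03, north 9.0 cos 146° = -7.46
Leg 2 (333°, 13.0 nmi): east 13.0 sin 333° = -5.90, north 13.0 cos 333° = 11.58
Net: -0.87 east, 4.12 north. Distance = √((-0.87)² + (4.12)²) = 4.212 nmi.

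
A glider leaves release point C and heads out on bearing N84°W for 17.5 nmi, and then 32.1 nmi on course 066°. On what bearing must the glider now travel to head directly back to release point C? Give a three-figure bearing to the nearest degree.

219°

Leg 1 (N84°W, 17.5 nmi): east 17.5 sin 276° = -17.40, north 17.5 cos 276° = 1.83
Leg 2 (066°, 32.1 nmi): east 32.1 sin 66° = 29.32, north 32.1 cos 66° = 13.06
Net displacement: 11.92 east, 14.89 north. Direction back to start is (-11.92, -14.89): bearing = atan2(-11.92, -14.89) mod 360° = 218.69° ≈ 219°.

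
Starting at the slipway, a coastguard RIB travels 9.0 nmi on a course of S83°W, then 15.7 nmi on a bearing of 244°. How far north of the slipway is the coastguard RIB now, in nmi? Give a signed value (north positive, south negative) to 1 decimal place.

Leg 1 (S83°W, 9.0 nmi): east 9.0 sin 263° = -8.93, north 9.0 cos 263° = -1.10
Leg 2 (244°, 15.7 nmi): east 15.7 sin 244° = -14.11, north 15.7 cos 244° = -6.88
Net north component: -7.98 nmi.

-8.0 nmi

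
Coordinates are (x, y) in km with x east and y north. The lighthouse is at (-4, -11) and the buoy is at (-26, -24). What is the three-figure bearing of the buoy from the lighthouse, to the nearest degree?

239°

Δeast = -26 − -4 = -22.00; Δnorth = -24 − -11 = -13.00.
Bearing = atan2(Δeast, Δnorth) mod 360° = 239.42° ≈ 239°.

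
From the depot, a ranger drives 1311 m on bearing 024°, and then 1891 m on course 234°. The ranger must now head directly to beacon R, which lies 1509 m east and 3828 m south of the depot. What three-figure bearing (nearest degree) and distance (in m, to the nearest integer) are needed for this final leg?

Leg 1 (024°, 1311 m): east 1311 sin 24° = 533.23, north 1311 cos 24° = 1197.66
Leg 2 (234°, 1891 m): east 1891 sin 234° = -1529.85, north 1891 cos 234° = -1111.50
Current position: (-996.62, 86.16). Target: (1509, -3828). Remaining: Δeast = 2505.62, Δnorth = -3914.16.
Bearing = atan2(2505.62, -3914.16) mod 360° = 147.37°; distance = √((2505.62)² + (-3914.16)²) = 4647.445 m.

147°, 4647 m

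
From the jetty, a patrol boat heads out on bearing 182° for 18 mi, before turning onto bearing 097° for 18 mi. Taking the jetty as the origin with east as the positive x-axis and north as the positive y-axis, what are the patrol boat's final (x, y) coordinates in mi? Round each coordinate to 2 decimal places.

(17.24, -20.18)

Leg 1 (182°, 18 mi): east 18 sin 182° = -0.63, north 18 cos 182° = -17.99
Leg 2 (097°, 18 mi): east 18 sin 97° = 17.87, north 18 cos 97° = -2.19
Summing: 17.24 mi east, -20.18 mi north → (17.24, -20.18).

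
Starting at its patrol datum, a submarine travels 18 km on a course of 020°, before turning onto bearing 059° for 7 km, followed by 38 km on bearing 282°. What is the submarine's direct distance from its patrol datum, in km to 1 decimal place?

37.9 km

Leg 1 (020°, 18 km): east 18 sin 20° = 6.16, north 18 cos 20° = 16.91
Leg 2 (059°, 7 km): east 7 sin 59° = 6.00, north 7 cos 59° = 3.61
Leg 3 (282°, 38 km): east 38 sin 282° = -37.17, north 38 cos 282° = 7.90
Net: -25.01 east, 28.42 north. Distance = √((-25.01)² + (28.42)²) = 37.860 km.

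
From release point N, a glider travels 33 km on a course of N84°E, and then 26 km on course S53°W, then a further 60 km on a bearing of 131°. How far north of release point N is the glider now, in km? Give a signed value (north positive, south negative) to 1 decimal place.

Leg 1 (N84°E, 33 km): east 33 sin 84° = 32.82, north 33 cos 84° = 3.45
Leg 2 (S53°W, 26 km): east 26 sin 233° = -20.76, north 26 cos 233° = -15.65
Leg 3 (131°, 60 km): east 60 sin 131° = 45.28, north 60 cos 131° = -39.36
Net north component: -51.56 km.

-51.6 km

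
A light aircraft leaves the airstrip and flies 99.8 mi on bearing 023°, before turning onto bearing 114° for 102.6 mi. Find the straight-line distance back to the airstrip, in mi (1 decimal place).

Leg 1 (023°, 99.8 mi): east 99.8 sin 23° = 38.99, north 99.8 cos 23° = 91.87
Leg 2 (114°, 102.6 mi): east 102.6 sin 114° = 93.73, north 102.6 cos 114° = -41.73
Net: 132.72 east, 50.14 north. Distance = √((132.72)² + (50.14)²) = 141.878 mi.

141.9 mi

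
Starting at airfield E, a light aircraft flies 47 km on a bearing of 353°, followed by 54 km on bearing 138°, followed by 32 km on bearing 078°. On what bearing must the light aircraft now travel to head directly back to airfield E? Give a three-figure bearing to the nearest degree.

258°

Leg 1 (353°, 47 km): east 47 sin 353° = -5.73, north 47 cos 353° = 46.65
Leg 2 (138°, 54 km): east 54 sin 138° = 36.13, north 54 cos 138° = -40.13
Leg 3 (078°, 32 km): east 32 sin 78° = 31.30, north 32 cos 78° = 6.65
Net displacement: 61.71 east, 13.17 north. Direction back to start is (-61.71, -13.17): bearing = atan2(-61.71, -13.17) mod 360° = 257.95° ≈ 258°.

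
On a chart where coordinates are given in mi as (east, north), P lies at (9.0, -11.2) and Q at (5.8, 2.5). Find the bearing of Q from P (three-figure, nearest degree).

Δeast = 5.8 − 9.0 = -3.20; Δnorth = 2.5 − -11.2 = 13.70.
Bearing = atan2(Δeast, Δnorth) mod 360° = 346.85° ≈ 347°.

347°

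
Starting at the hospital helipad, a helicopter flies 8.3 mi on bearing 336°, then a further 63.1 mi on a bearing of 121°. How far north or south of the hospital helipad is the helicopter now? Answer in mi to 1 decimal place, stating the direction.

Leg 1 (336°, 8.3 mi): east 8.3 sin 336° = -3.38, north 8.3 cos 336° = 7.58
Leg 2 (121°, 63.1 mi): east 63.1 sin 121° = 54.09, north 63.1 cos 121° = -32.50
Net north component: -24.92 mi.

24.9 mi south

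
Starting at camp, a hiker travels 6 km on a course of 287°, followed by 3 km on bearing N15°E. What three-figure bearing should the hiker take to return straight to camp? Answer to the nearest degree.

Leg 1 (287°, 6 km): east 6 sin 287° = -5.74, north 6 cos 287° = 1.75
Leg 2 (N15°E, 3 km): east 3 sin 15° = 0.78, north 3 cos 15° = 2.90
Net displacement: -4.96 east, 4.65 north. Direction back to start is (4.96, -4.65): bearing = atan2(4.96, -4.65) mod 360° = 133.16° ≈ 133°.

133°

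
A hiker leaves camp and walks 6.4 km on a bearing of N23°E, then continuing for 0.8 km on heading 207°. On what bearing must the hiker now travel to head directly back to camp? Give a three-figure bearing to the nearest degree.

Leg 1 (N23°E, 6.4 km): east 6.4 sin 23° = 2.50, north 6.4 cos 23° = 5.89
Leg 2 (207°, 0.8 km): east 0.8 sin 207° = -0.36, north 0.8 cos 207° = -0.71
Net displacement: 2.14 east, 5.18 north. Direction back to start is (-2.14, -5.18): bearing = atan2(-2.14, -5.18) mod 360° = 202.43° ≈ 202°.

202°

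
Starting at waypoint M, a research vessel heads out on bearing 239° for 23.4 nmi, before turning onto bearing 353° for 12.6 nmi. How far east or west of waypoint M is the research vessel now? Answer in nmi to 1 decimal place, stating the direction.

Leg 1 (239°, 23.4 nmi): east 23.4 sin 239° = -20.06, north 23.4 cos 239° = -12.05
Leg 2 (353°, 12.6 nmi): east 12.6 sin 353° = -1.54, north 12.6 cos 353° = 12.51
Net east component: -21.59 nmi.

21.6 nmi west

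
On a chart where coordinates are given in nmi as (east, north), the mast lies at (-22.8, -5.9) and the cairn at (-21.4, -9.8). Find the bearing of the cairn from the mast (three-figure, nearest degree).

160°

Δeast = -21.4 − -22.8 = 1.40; Δnorth = -9.8 − -5.9 = -3.90.
Bearing = atan2(Δeast, Δnorth) mod 360° = 160.25° ≈ 160°.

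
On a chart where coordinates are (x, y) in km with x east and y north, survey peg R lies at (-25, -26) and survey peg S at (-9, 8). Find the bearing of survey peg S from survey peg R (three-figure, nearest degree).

Δeast = -9 − -25 = 16.00; Δnorth = 8 − -26 = 34.00.
Bearing = atan2(Δeast, Δnorth) mod 360° = 25.20° ≈ 025°.

025°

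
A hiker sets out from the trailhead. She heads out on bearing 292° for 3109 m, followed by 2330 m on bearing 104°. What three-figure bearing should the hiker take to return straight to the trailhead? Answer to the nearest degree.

134°

Leg 1 (292°, 3109 m): east 3109 sin 292° = -2882.61, north 3109 cos 292° = 1164.65
Leg 2 (104°, 2330 m): east 2330 sin 104° = 2260.79, north 2330 cos 104° = -563.68
Net displacement: -621.83 east, 600.97 north. Direction back to start is (621.83, -600.97): bearing = atan2(621.83, -600.97) mod 360° = 134.02° ≈ 134°.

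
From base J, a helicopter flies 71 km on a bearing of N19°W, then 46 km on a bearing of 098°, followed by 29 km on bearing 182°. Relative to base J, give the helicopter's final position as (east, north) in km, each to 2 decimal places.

(21.42, 31.75)

Leg 1 (N19°W, 71 km): east 71 sin 341° = -23.12, north 71 cos 341° = 67.13
Leg 2 (098°, 46 km): east 46 sin 98° = 45.55, north 46 cos 98° = -6.40
Leg 3 (182°, 29 km): east 29 sin 182° = -1.01, north 29 cos 182° = -28.98
Summing: 21.42 km east, 31.75 km north → (21.42, 31.75).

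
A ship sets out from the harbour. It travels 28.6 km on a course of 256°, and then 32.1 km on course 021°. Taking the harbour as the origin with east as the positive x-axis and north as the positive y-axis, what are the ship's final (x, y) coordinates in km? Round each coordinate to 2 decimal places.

(-16.25, 23.05)

Leg 1 (256°, 28.6 km): east 28.6 sin 256° = -27.75, north 28.6 cos 256° = -6.92
Leg 2 (021°, 32.1 km): east 32.1 sin 21° = 11.50, north 32.1 cos 21° = 29.97
Summing: -16.25 km east, 23.05 km north → (-16.25, 23.05).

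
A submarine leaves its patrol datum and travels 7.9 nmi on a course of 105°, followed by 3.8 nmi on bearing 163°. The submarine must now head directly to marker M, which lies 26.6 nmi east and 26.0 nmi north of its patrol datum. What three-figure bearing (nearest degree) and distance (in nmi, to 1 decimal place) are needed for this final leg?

029°, 36.4 nmi

Leg 1 (105°, 7.9 nmi): east 7.9 sin 105° = 7.63, north 7.9 cos 105° = -2.04
Leg 2 (163°, 3.8 nmi): east 3.8 sin 163° = 1.11, north 3.8 cos 163° = -3.63
Current position: (8.74, -5.68). Target: (26.6, 26.0). Remaining: Δeast = 17.86, Δnorth = 31.68.
Bearing = atan2(17.86, 31.68) mod 360° = 29.41°; distance = √((17.86)² + (31.68)²) = 36.366 nmi.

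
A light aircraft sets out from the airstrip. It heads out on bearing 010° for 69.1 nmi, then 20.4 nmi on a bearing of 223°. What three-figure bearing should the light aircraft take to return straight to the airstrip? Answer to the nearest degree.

Leg 1 (010°, 69.1 nmi): east 69.1 sin 10° = 12.00, north 69.1 cos 10° = 68.05
Leg 2 (223°, 20.4 nmi): east 20.4 sin 223° = -13.91, north 20.4 cos 223° = -14.92
Net displacement: -1.91 east, 53.13 north. Direction back to start is (1.91, -53.13): bearing = atan2(1.91, -53.13) mod 360° = 177.94° ≈ 178°.

178°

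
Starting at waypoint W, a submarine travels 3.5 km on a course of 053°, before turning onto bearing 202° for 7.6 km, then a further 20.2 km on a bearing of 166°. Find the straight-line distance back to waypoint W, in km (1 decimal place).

25.0 km

Leg 1 (053°, 3.5 km): east 3.5 sin 53° = 2.80, north 3.5 cos 53° = 2.11
Leg 2 (202°, 7.6 km): east 7.6 sin 202° = -2.85, north 7.6 cos 202° = -7.05
Leg 3 (166°, 20.2 km): east 20.2 sin 166° = 4.89, north 20.2 cos 166° = -19.60
Net: 4.84 east, -24.54 north. Distance = √((4.84)² + (-24.54)²) = 25.012 km.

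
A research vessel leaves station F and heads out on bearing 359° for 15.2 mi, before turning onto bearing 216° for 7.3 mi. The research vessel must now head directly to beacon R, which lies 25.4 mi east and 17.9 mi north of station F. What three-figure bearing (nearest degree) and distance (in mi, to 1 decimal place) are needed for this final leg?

074°, 31.2 mi

Leg 1 (359°, 15.2 mi): east 15.2 sin 359° = -0.27, north 15.2 cos 359° = 15.20
Leg 2 (216°, 7.3 mi): east 7.3 sin 216° = -4.29, north 7.3 cos 216° = -5.91
Current position: (-4.56, 9.29). Target: (25.4, 17.9). Remaining: Δeast = 29.96, Δnorth = 8.61.
Bearing = atan2(29.96, 8.61) mod 360° = 73.97°; distance = √((29.96)² + (8.61)²) = 31.168 mi.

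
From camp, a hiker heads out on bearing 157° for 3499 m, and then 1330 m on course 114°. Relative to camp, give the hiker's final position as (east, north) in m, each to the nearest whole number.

Leg 1 (157°, 3499 m): east 3499 sin 157° = 1367.17, north 3499 cos 157° = -3220.85
Leg 2 (114°, 1330 m): east 1330 sin 114° = 1215.02, north 1330 cos 114° = -540.96
Summing: 2582.18 m east, -3761.81 m north → (2582, -3762).

(2582, -3762)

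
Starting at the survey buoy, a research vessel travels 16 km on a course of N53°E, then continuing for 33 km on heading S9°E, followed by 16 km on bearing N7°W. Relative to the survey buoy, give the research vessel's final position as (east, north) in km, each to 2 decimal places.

Leg 1 (N53°E, 16 km): east 16 sin 53° = 12.78, north 16 cos 53° = 9.63
Leg 2 (S9°E, 33 km): east 33 sin 171° = 5.16, north 33 cos 171° = -32.59
Leg 3 (N7°W, 16 km): east 16 sin 353° = -1.95, north 16 cos 353° = 15.88
Summing: 15.99 km east, -7.08 km north → (15.99, -7.08).

(15.99, -7.08)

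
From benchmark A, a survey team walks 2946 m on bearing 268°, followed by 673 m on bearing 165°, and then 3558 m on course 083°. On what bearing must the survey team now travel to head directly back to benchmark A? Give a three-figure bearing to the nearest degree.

293°

Leg 1 (268°, 2946 m): east 2946 sin 268° = -2944.21, north 2946 cos 268° = -102.81
Leg 2 (165°, 673 m): east 673 sin 165° = 174.19, north 673 cos 165° = -650.07
Leg 3 (083°, 3558 m): east 3558 sin 83° = 3531.48, north 3558 cos 83° = 433.61
Net displacement: 761.46 east, -319.27 north. Direction back to start is (-761.46, 319.27): bearing = atan2(-761.46, 319.27) mod 360° = 292.75° ≈ 293°.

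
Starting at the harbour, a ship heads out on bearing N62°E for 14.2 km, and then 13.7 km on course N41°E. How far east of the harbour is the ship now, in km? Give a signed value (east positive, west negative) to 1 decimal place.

21.5 km

Leg 1 (N62°E, 14.2 km): east 14.2 sin 62° = 12.54, north 14.2 cos 62° = 6.67
Leg 2 (N41°E, 13.7 km): east 13.7 sin 41° = 8.99, north 13.7 cos 41° = 10.34
Net east component: 21.53 km.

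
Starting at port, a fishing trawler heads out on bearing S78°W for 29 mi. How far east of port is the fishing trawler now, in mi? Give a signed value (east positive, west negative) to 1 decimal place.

-28.4 mi

Leg 1 (S78°W, 29 mi): east 29 sin 258° = -28.37, north 29 cos 258° = -6.03
Net east component: -28.37 mi.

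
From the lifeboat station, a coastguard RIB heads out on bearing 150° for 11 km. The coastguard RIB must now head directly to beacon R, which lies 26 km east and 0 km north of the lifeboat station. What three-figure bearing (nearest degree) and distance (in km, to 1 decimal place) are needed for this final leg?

Leg 1 (150°, 11 km): east 11 sin 150° = 5.50, north 11 cos 150° = -9.53
Current position: (5.50, -9.53). Target: (26, 0). Remaining: Δeast = 20.50, Δnorth = 9.53.
Bearing = atan2(20.50, 9.53) mod 360° = 65.08°; distance = √((20.50)² + (9.53)²) = 22.605 km.

065°, 22.6 km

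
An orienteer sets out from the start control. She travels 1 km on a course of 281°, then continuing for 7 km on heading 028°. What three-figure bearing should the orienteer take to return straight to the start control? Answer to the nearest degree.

200°

Leg 1 (281°, 1 km): east 1 sin 281° = -0.98, north 1 cos 281° = 0.19
Leg 2 (028°, 7 km): east 7 sin 28° = 3.29, north 7 cos 28° = 6.18
Net displacement: 2.30 east, 6.37 north. Direction back to start is (-2.30, -6.37): bearing = atan2(-2.30, -6.37) mod 360° = 199.89° ≈ 200°.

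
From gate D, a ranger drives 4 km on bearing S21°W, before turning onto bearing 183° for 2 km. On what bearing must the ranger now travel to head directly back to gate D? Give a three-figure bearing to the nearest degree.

015°

Leg 1 (S21°W, 4 km): east 4 sin 201° = -1.43, north 4 cos 201° = -3.73
Leg 2 (183°, 2 km): east 2 sin 183° = -0.10, north 2 cos 183° = -2.00
Net displacement: -1.54 east, -5.73 north. Direction back to start is (1.54, 5.73): bearing = atan2(1.54, 5.73) mod 360° = 15.02° ≈ 015°.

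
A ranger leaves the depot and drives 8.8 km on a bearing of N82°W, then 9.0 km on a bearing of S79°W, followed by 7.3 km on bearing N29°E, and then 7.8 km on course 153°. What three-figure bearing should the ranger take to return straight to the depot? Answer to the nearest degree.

084°

Leg 1 (N82°W, 8.8 km): east 8.8 sin 278° = -8.71, north 8.8 cos 278° = 1.22
Leg 2 (S79°W, 9.0 km): east 9.0 sin 259° = -8.83, north 9.0 cos 259° = -1.72
Leg 3 (N29°E, 7.3 km): east 7.3 sin 29° = 3.54, north 7.3 cos 29° = 6.38
Leg 4 (153°, 7.8 km): east 7.8 sin 153° = 3.54, north 7.8 cos 153° = -6.95
Net displacement: -10.47 east, -1.06 north. Direction back to start is (10.47, 1.06): bearing = atan2(10.47, 1.06) mod 360° = 84.23° ≈ 084°.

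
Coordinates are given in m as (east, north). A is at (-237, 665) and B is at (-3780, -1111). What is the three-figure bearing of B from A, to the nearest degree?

Δeast = -3780 − -237 = -3543.00; Δnorth = -1111 − 665 = -1776.00.
Bearing = atan2(Δeast, Δnorth) mod 360° = 243.38° ≈ 243°.

243°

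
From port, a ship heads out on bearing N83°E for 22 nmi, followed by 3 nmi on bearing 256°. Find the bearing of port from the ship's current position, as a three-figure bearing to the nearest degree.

Leg 1 (N83°E, 22 nmi): east 22 sin 83° = 21.84, north 22 cos 83° = 2.68
Leg 2 (256°, 3 nmi): east 3 sin 256° = -2.91, north 3 cos 256° = -0.73
Net displacement: 18.93 east, 1.96 north. Direction back to start is (-18.93, -1.96): bearing = atan2(-18.93, -1.96) mod 360° = 264.10° ≈ 264°.

264°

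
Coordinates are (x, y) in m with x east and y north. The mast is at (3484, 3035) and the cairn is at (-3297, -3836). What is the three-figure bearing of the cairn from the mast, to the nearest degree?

225°

Δeast = -3297 − 3484 = -6781.00; Δnorth = -3836 − 3035 = -6871.00.
Bearing = atan2(Δeast, Δnorth) mod 360° = 224.62° ≈ 225°.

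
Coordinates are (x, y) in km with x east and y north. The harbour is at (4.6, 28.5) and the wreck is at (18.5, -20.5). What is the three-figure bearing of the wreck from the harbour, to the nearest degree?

Δeast = 18.5 − 4.6 = 13.90; Δnorth = -20.5 − 28.5 = -49.00.
Bearing = atan2(Δeast, Δnorth) mod 360° = 164.16° ≈ 164°.

164°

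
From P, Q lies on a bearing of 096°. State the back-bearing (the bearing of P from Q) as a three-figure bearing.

276°

Back-bearing = 096° + 180° = 276°.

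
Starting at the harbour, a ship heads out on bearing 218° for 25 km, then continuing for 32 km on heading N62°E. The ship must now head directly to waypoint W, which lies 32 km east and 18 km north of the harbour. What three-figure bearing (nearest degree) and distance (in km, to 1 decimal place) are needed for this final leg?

040°, 29.7 km

Leg 1 (218°, 25 km): east 25 sin 218° = -15.39, north 25 cos 218° = -19.70
Leg 2 (N62°E, 32 km): east 32 sin 62° = 28.25, north 32 cos 62° = 15.02
Current position: (12.86, -4.68). Target: (32, 18). Remaining: Δeast = 19.14, Δnorth = 22.68.
Bearing = atan2(19.14, 22.68) mod 360° = 40.16°; distance = √((19.14)² + (22.68)²) = 29.673 km.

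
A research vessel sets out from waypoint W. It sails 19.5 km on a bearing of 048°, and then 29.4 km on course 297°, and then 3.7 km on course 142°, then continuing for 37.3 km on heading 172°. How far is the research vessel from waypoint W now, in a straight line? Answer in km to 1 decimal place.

14.1 km

Leg 1 (048°, 19.5 km): east 19.5 sin 48° = 14.49, north 19.5 cos 48° = 13.05
Leg 2 (297°, 29.4 km): east 29.4 sin 297° = -26.20, north 29.4 cos 297° = 13.35
Leg 3 (142°, 3.7 km): east 3.7 sin 142° = 2.28, north 3.7 cos 142° = -2.92
Leg 4 (172°, 37.3 km): east 37.3 sin 172° = 5.19, north 37.3 cos 172° = -36.94
Net: -4.24 east, -13.46 north. Distance = √((-4.24)² + (-13.46)²) = 14.108 km.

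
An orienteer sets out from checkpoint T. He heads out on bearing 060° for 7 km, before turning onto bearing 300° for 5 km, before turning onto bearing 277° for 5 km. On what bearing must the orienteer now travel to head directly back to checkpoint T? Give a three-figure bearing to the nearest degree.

154°

Leg 1 (060°, 7 km): east 7 sin 60° = 6.06, north 7 cos 60° = 3.50
Leg 2 (300°, 5 km): east 5 sin 300° = -4.33, north 5 cos 300° = 2.50
Leg 3 (277°, 5 km): east 5 sin 277° = -4.96, north 5 cos 277° = 0.61
Net displacement: -3.23 east, 6.61 north. Direction back to start is (3.23, -6.61): bearing = atan2(3.23, -6.61) mod 360° = 153.95° ≈ 154°.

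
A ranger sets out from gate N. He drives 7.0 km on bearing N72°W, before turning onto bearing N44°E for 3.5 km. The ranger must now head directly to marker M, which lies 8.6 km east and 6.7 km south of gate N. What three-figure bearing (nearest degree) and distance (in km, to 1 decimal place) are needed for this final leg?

132°, 17.1 km

Leg 1 (N72°W, 7.0 km): east 7.0 sin 288° = -6.66, north 7.0 cos 288° = 2.16
Leg 2 (N44°E, 3.5 km): east 3.5 sin 44° = 2.43, north 3.5 cos 44° = 2.52
Current position: (-4.23, 4.68). Target: (8.6, -6.7). Remaining: Δeast = 12.83, Δnorth = -11.38.
Bearing = atan2(12.83, -11.38) mod 360° = 131.58°; distance = √((12.83)² + (-11.38)²) = 17.147 km.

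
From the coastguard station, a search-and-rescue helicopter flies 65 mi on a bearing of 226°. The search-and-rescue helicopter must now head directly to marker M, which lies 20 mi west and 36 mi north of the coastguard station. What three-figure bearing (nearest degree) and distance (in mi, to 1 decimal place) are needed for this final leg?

018°, 85.5 mi

Leg 1 (226°, 65 mi): east 65 sin 226° = -46.76, north 65 cos 226° = -45.15
Current position: (-46.76, -45.15). Target: (-20, 36). Remaining: Δeast = 26.76, Δnorth = 81.15.
Bearing = atan2(26.76, 81.15) mod 360° = 18.25°; distance = √((26.76)² + (81.15)²) = 85.450 mi.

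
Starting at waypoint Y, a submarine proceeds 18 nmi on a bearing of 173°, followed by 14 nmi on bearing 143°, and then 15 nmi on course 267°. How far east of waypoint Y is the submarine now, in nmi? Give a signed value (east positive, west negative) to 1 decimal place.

-4.4 nmi

Leg 1 (173°, 18 nmi): east 18 sin 173° = 2.19, north 18 cos 173° = -17.87
Leg 2 (143°, 14 nmi): east 14 sin 143° = 8.43, north 14 cos 143° = -11.18
Leg 3 (267°, 15 nmi): east 15 sin 267° = -14.98, north 15 cos 267° = -0.79
Net east component: -4.36 nmi.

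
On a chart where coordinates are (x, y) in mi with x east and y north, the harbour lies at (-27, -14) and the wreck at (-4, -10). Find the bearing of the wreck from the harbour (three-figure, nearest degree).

080°

Δeast = -4 − -27 = 23.00; Δnorth = -10 − -14 = 4.00.
Bearing = atan2(Δeast, Δnorth) mod 360° = 80.13° ≈ 080°.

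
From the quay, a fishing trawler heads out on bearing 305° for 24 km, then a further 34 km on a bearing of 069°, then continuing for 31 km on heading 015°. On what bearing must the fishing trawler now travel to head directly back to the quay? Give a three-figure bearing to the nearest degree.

Leg 1 (305°, 24 km): east 24 sin 305° = -19.66, north 24 cos 305° = 13.77
Leg 2 (069°, 34 km): east 34 sin 69° = 31.74, north 34 cos 69° = 12.18
Leg 3 (015°, 31 km): east 31 sin 15° = 8.02, north 31 cos 15° = 29.94
Net displacement: 20.11 east, 55.89 north. Direction back to start is (-20.11, -55.89): bearing = atan2(-20.11, -55.89) mod 360° = 199.78° ≈ 200°.

200°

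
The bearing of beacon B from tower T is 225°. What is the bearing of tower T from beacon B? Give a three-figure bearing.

Back-bearing = 225° − 180° = 045°.

045°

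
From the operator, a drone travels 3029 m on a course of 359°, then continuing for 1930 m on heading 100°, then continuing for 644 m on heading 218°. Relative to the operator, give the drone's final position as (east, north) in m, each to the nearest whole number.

(1451, 2186)

Leg 1 (359°, 3029 m): east 3029 sin 359° = -52.86, north 3029 cos 359° = 3028.54
Leg 2 (100°, 1930 m): east 1930 sin 100° = 1900.68, north 1930 cos 100° = -335.14
Leg 3 (218°, 644 m): east 644 sin 218° = -396.49, north 644 cos 218° = -507.48
Summing: 1451.33 m east, 2185.92 m north → (1451, 2186).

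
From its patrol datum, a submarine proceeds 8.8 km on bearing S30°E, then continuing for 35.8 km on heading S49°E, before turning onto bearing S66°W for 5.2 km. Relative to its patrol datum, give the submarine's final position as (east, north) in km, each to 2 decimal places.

Leg 1 (S30°E, 8.8 km): east 8.8 sin 150° = 4.40, north 8.8 cos 150° = -7.62
Leg 2 (S49°E, 35.8 km): east 35.8 sin 131° = 27.02, north 35.8 cos 131° = -23.49
Leg 3 (S66°W, 5.2 km): east 5.2 sin 246° = -4.75, north 5.2 cos 246° = -2.12
Summing: 26.67 km east, -33.22 km north → (26.67, -33.22).

(26.67, -33.22)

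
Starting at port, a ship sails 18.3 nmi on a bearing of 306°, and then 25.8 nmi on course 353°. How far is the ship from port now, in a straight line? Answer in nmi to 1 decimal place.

40.6 nmi

Leg 1 (306°, 18.3 nmi): east 18.3 sin 306° = -14.81, north 18.3 cos 306° = 10.76
Leg 2 (353°, 25.8 nmi): east 25.8 sin 353° = -3.14, north 25.8 cos 353° = 25.61
Net: -17.95 east, 36.36 north. Distance = √((-17.95)² + (36.36)²) = 40.553 nmi.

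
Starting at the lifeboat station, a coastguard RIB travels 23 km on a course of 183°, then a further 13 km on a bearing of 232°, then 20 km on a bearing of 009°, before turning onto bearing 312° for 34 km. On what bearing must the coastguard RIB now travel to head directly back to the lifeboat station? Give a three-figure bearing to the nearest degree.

109°

Leg 1 (183°, 23 km): east 23 sin 183° = -1.20, north 23 cos 183° = -22.97
Leg 2 (232°, 13 km): east 13 sin 232° = -10.24, north 13 cos 232° = -8.00
Leg 3 (009°, 20 km): east 20 sin 9° = 3.13, north 20 cos 9° = 19.75
Leg 4 (312°, 34 km): east 34 sin 312° = -25.27, north 34 cos 312° = 22.75
Net displacement: -33.59 east, 11.53 north. Direction back to start is (33.59, -11.53): bearing = atan2(33.59, -11.53) mod 360° = 108.95° ≈ 109°.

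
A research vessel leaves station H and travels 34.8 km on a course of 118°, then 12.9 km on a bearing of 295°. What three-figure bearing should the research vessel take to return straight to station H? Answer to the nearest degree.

Leg 1 (118°, 34.8 km): east 34.8 sin 118° = 30.73, north 34.8 cos 118° = -16.34
Leg 2 (295°, 12.9 km): east 12.9 sin 295° = -11.69, north 12.9 cos 295° = 5.45
Net displacement: 19.04 east, -10.89 north. Direction back to start is (-19.04, 10.89): bearing = atan2(-19.04, 10.89) mod 360° = 299.76° ≈ 300°.

300°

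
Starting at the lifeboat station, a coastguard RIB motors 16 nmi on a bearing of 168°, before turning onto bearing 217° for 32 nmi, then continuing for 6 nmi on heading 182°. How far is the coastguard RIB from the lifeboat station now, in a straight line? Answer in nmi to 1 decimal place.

Leg 1 (168°, 16 nmi): east 16 sin 168° = 3.33, north 16 cos 168° = -15.65
Leg 2 (217°, 32 nmi): east 32 sin 217° = -19.26, north 32 cos 217° = -25.56
Leg 3 (182°, 6 nmi): east 6 sin 182° = -0.21, north 6 cos 182° = -6.00
Net: -16.14 east, -47.20 north. Distance = √((-16.14)² + (-47.20)²) = 49.886 nmi.

49.9 nmi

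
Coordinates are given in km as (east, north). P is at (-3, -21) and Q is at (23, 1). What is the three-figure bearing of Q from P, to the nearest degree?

Δeast = 23 − -3 = 26.00; Δnorth = 1 − -21 = 22.00.
Bearing = atan2(Δeast, Δnorth) mod 360° = 49.76° ≈ 050°.

050°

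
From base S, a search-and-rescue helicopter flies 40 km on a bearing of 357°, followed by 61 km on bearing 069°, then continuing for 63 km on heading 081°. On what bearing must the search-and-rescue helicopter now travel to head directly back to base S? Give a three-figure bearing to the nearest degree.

239°

Leg 1 (357°, 40 km): east 40 sin 357° = -2.09, north 40 cos 357° = 39.95
Leg 2 (069°, 61 km): east 61 sin 69° = 56.95, north 61 cos 69° = 21.86
Leg 3 (081°, 63 km): east 63 sin 81° = 62.22, north 63 cos 81° = 9.86
Net displacement: 117.08 east, 71.66 north. Direction back to start is (-117.08, -71.66): bearing = atan2(-117.08, -71.66) mod 360° = 238.53° ≈ 239°.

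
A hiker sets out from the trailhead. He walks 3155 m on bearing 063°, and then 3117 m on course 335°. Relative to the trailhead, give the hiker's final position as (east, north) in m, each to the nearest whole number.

Leg 1 (063°, 3155 m): east 3155 sin 63° = 2811.13, north 3155 cos 63° = 1432.34
Leg 2 (335°, 3117 m): east 3117 sin 335° = -1317.30, north 3117 cos 335° = 2824.96
Summing: 1493.82 m east, 4257.30 m north → (1494, 4257).

(1494, 4257)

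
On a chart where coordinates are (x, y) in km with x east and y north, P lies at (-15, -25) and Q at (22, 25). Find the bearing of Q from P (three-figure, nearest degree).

Δeast = 22 − -15 = 37.00; Δnorth = 25 − -25 = 50.00.
Bearing = atan2(Δeast, Δnorth) mod 360° = 36.50° ≈ 037°.

037°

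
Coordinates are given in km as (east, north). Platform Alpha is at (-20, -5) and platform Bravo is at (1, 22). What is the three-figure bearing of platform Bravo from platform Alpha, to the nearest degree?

038°

Δeast = 1 − -20 = 21.00; Δnorth = 22 − -5 = 27.00.
Bearing = atan2(Δeast, Δnorth) mod 360° = 37.87° ≈ 038°.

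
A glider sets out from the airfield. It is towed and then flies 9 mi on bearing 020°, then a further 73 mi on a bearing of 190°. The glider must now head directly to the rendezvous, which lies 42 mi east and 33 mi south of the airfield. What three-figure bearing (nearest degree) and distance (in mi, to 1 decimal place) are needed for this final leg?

059°, 59.9 mi

Leg 1 (020°, 9 mi): east 9 sin 20° = 3.08, north 9 cos 20° = 8.46
Leg 2 (190°, 73 mi): east 73 sin 190° = -12.68, north 73 cos 190° = -71.89
Current position: (-9.60, -63.43). Target: (42, -33). Remaining: Δeast = 51.60, Δnorth = 30.43.
Bearing = atan2(51.60, 30.43) mod 360° = 59.47°; distance = √((51.60)² + (30.43)²) = 59.905 mi.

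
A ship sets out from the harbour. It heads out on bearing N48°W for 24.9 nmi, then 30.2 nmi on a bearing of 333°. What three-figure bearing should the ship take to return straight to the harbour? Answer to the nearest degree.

144°

Leg 1 (N48°W, 24.9 nmi): east 24.9 sin 312° = -18.50, north 24.9 cos 312° = 16.66
Leg 2 (333°, 30.2 nmi): east 30.2 sin 333° = -13.71, north 30.2 cos 333° = 26.91
Net displacement: -32.21 east, 43.57 north. Direction back to start is (32.21, -43.57): bearing = atan2(32.21, -43.57) mod 360° = 143.52° ≈ 144°.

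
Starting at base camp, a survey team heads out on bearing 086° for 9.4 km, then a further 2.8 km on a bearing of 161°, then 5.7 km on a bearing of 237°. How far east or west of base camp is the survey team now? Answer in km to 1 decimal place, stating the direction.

5.5 km east

Leg 1 (086°, 9.4 km): east 9.4 sin 86° = 9.38, north 9.4 cos 86° = 0.66
Leg 2 (161°, 2.8 km): east 2.8 sin 161° = 0.91, north 2.8 cos 161° = -2.65
Leg 3 (237°, 5.7 km): east 5.7 sin 237° = -4.78, north 5.7 cos 237° = -3.10
Net east component: 5.51 km.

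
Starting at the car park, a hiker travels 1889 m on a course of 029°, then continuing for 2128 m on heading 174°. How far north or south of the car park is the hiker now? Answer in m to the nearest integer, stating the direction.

Leg 1 (029°, 1889 m): east 1889 sin 29° = 915.81, north 1889 cos 29° = 1652.16
Leg 2 (174°, 2128 m): east 2128 sin 174° = 222.44, north 2128 cos 174° = -2116.34
Net north component: -464.19 m.

464 m south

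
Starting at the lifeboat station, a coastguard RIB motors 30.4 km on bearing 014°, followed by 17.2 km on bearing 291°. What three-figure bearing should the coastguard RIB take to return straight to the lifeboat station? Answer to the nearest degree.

166°

Leg 1 (014°, 30.4 km): east 30.4 sin 14° = 7.35, north 30.4 cos 14° = 29.50
Leg 2 (291°, 17.2 km): east 17.2 sin 291° = -16.06, north 17.2 cos 291° = 6.16
Net displacement: -8.70 east, 35.66 north. Direction back to start is (8.70, -35.66): bearing = atan2(8.70, -35.66) mod 360° = 166.28° ≈ 166°.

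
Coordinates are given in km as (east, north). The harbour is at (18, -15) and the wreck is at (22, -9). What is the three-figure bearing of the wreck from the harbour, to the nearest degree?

034°

Δeast = 22 − 18 = 4.00; Δnorth = -9 − -15 = 6.00.
Bearing = atan2(Δeast, Δnorth) mod 360° = 33.69° ≈ 034°.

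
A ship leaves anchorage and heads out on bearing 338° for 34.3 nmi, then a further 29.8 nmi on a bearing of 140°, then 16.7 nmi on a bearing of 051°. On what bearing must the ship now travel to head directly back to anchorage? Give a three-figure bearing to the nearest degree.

Leg 1 (338°, 34.3 nmi): east 34.3 sin 338° = -12.85, north 34.3 cos 338° = 31.80
Leg 2 (140°, 29.8 nmi): east 29.8 sin 140° = 19.16, north 29.8 cos 140° = -22.83
Leg 3 (051°, 16.7 nmi): east 16.7 sin 51° = 12.98, north 16.7 cos 51° = 10.51
Net displacement: 19.28 east, 19.48 north. Direction back to start is (-19.28, -19.48): bearing = atan2(-19.28, -19.48) mod 360° = 224.71° ≈ 225°.

225°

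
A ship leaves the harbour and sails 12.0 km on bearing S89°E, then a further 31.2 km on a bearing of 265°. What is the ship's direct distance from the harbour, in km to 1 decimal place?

19.3 km

Leg 1 (S89°E, 12.0 km): east 12.0 sin 91° = 12.00, north 12.0 cos 91° = -0.21
Leg 2 (265°, 31.2 km): east 31.2 sin 265° = -31.08, north 31.2 cos 265° = -2.72
Net: -19.08 east, -2.93 north. Distance = √((-19.08)² + (-2.93)²) = 19.307 km.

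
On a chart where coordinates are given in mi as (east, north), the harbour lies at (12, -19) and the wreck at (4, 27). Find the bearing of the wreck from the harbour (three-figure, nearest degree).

350°

Δeast = 4 − 12 = -8.00; Δnorth = 27 − -19 = 46.00.
Bearing = atan2(Δeast, Δnorth) mod 360° = 350.13° ≈ 350°.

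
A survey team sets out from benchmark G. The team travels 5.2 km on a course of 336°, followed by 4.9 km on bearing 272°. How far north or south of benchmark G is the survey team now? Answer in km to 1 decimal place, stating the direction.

4.9 km north

Leg 1 (336°, 5.2 km): east 5.2 sin 336° = -2.12, north 5.2 cos 336° = 4.75
Leg 2 (272°, 4.9 km): east 4.9 sin 272° = -4.90, north 4.9 cos 272° = 0.17
Net north component: 4.92 km.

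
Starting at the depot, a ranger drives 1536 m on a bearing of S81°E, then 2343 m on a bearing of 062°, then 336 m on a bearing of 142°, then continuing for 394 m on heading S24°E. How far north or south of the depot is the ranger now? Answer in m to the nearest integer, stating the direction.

Leg 1 (S81°E, 1536 m): east 1536 sin 99° = 1517.09, north 1536 cos 99° = -240.28
Leg 2 (062°, 2343 m): east 2343 sin 62° = 2068.75, north 2343 cos 62° = 1099.97
Leg 3 (142°, 336 m): east 336 sin 142° = 206.86, north 336 cos 142° = -264.77
Leg 4 (S24°E, 394 m): east 394 sin 156° = 160.25, north 394 cos 156° = -359.94
Net north component: 234.98 m.

235 m north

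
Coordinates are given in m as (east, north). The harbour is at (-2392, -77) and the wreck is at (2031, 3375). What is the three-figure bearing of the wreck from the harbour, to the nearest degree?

Δeast = 2031 − -2392 = 4423.00; Δnorth = 3375 − -77 = 3452.00.
Bearing = atan2(Δeast, Δnorth) mod 360° = 52.03° ≈ 052°.

052°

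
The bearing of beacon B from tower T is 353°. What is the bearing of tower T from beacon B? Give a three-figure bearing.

Back-bearing = 353° − 180° = 173°.

173°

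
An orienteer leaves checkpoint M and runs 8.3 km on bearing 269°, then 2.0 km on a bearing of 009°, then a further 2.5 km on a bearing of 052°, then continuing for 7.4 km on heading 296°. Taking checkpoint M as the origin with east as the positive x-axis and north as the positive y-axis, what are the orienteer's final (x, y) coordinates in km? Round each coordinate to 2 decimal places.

Leg 1 (269°, 8.3 km): east 8.3 sin 269° = -8.30, north 8.3 cos 269° = -0.14
Leg 2 (009°, 2.0 km): east 2.0 sin 9° = 0.31, north 2.0 cos 9° = 1.98
Leg 3 (052°, 2.5 km): east 2.5 sin 52° = 1.97, north 2.5 cos 52° = 1.54
Leg 4 (296°, 7.4 km): east 7.4 sin 296° = -6.65, north 7.4 cos 296° = 3.24
Summing: -12.67 km east, 6.61 km north → (-12.67, 6.61).

(-12.67, 6.61)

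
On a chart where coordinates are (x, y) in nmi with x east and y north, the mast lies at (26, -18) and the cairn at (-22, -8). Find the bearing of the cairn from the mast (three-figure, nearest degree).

282°

Δeast = -22 − 26 = -48.00; Δnorth = -8 − -18 = 10.00.
Bearing = atan2(Δeast, Δnorth) mod 360° = 281.77° ≈ 282°.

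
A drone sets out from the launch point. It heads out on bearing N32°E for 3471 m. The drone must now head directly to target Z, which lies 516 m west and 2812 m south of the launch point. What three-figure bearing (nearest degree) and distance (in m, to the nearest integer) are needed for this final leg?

Leg 1 (N32°E, 3471 m): east 3471 sin 32° = 1839.35, north 3471 cos 32° = 2943.57
Current position: (1839.35, 2943.57). Target: (-516, -2812). Remaining: Δeast = -2355.35, Δnorth = -5755.57.
Bearing = atan2(-2355.35, -5755.57) mod 360° = 202.26°; distance = √((-2355.35)² + (-5755.57)²) = 6218.868 m.

202°, 6219 m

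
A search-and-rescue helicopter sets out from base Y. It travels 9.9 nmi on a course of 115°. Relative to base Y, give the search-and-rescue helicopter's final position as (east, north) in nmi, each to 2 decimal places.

Leg 1 (115°, 9.9 nmi): east 9.9 sin 115° = 8.97, north 9.9 cos 115° = -4.18
Summing: 8.97 nmi east, -4.18 nmi north → (8.97, -4.18).

(8.97, -4.18)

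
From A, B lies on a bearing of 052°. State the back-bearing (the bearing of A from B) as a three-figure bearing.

232°

Back-bearing = 052° + 180° = 232°.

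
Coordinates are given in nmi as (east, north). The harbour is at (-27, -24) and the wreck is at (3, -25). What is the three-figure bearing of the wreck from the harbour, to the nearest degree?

092°

Δeast = 3 − -27 = 30.00; Δnorth = -25 − -24 = -1.00.
Bearing = atan2(Δeast, Δnorth) mod 360° = 91.91° ≈ 092°.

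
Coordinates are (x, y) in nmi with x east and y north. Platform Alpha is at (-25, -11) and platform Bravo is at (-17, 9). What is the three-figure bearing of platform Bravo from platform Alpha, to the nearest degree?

Δeast = -17 − -25 = 8.00; Δnorth = 9 − -11 = 20.00.
Bearing = atan2(Δeast, Δnorth) mod 360° = 21.80° ≈ 022°.

022°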